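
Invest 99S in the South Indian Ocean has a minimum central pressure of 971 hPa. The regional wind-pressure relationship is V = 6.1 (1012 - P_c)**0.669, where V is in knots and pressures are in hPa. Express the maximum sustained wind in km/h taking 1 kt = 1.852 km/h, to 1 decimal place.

ΔP = 1012 − 971 = 41 hPa.
V ≈ 6.1 × 41^0.669 = 6.1 × 11.994 ≈ 73.161 kt.
73.161 × 1.852 ≈ 135.49 km/h → 135.5 km/h.

135.5 km/h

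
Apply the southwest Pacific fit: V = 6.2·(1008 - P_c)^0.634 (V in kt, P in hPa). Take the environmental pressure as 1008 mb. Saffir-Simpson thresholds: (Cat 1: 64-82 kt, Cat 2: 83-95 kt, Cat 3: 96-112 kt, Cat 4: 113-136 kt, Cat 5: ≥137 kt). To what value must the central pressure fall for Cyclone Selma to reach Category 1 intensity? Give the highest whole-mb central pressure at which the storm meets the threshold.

968 mb

Category 1 begins at V = 64 kt.
Required ΔP = (64/6.2)^(1/0.634) = 10.323^1.577 ≈ 39.72 mb.
P_c ≤ 1008 − 39.72 = 968.28, so the highest integer P_c is 968 mb.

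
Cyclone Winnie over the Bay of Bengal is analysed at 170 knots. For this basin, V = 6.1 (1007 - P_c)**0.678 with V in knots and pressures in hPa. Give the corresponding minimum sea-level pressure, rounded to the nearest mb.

ΔP = (V / 6.1)^(1/0.678) = (170/6.1)^1.475.
170/6.1 = 27.869; 27.869^1.475 ≈ 135.35 mb.
P_c = 1007 − 135.35 = 871.65 ≈ 872 mb.

872 mb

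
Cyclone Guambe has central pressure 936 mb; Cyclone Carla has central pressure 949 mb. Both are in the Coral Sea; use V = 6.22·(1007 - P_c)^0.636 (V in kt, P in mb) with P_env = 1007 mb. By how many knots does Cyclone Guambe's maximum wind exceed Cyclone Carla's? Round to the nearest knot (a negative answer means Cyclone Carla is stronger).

11 kt

Cyclone Guambe: ΔP = 71; V ≈ 6.22 × 71^0.636 ≈ 93.58 kt.
Cyclone Carla: ΔP = 58; V ≈ 6.22 × 58^0.636 ≈ 82.29 kt.
Difference ≈ 93.58 − 82.29 = 11.29 → 11 kt.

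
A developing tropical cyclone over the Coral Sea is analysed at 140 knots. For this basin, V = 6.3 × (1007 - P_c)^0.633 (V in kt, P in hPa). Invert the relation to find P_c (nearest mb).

873 mb

ΔP = (V / 6.3)^(1/0.633) = (140/6.3)^1.580.
140/6.3 = 22.222; 22.222^1.580 ≈ 134.16 mb.
P_c = 1007 − 134.16 = 872.84 ≈ 873 mb.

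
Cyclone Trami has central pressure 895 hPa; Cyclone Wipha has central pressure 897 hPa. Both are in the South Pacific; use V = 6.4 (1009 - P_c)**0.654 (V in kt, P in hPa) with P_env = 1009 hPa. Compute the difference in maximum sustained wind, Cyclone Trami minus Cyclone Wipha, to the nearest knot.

2 kt

Cyclone Trami: ΔP = 114; V ≈ 6.4 × 114^0.654 ≈ 141.71 kt.
Cyclone Wipha: ΔP = 112; V ≈ 6.4 × 112^0.654 ≈ 140.08 kt.
Difference ≈ 141.71 − 140.08 = 1.63 → 2 kt.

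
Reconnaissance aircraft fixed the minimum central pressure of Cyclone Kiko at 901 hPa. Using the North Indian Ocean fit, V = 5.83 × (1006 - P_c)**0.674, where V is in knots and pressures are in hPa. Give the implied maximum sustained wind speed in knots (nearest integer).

ΔP = 1006 − 901 = 105 hPa.
105^0.674 ≈ 23.029.
V ≈ 5.83 × 23.029 ≈ 134.3 kt.

134 kt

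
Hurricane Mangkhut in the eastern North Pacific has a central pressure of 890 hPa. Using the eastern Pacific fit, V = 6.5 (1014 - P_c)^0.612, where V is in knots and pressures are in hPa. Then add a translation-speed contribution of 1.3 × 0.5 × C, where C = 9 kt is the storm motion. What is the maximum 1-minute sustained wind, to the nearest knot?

ΔP = 1014 − 890 = 124 hPa.
124^0.612 ≈ 19.106.
V ≈ 6.5 × 19.106 ≈ 124.2 kt.
Translation term: 1.3 × 0.5 × 9 = 5.85 kt.
Corrected V ≈ 130.05 kt → 130 kt.

130 kt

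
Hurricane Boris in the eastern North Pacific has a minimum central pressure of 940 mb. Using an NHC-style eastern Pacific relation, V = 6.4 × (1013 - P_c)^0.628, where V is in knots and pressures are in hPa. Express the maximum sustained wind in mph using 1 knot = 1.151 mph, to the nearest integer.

ΔP = 1013 − 940 = 73 mb.
V ≈ 6.4 × 73^0.628 = 6.4 × 14.797 ≈ 94.699 kt.
94.699 × 1.151 ≈ 109.00 mph → 109 mph.

109 mph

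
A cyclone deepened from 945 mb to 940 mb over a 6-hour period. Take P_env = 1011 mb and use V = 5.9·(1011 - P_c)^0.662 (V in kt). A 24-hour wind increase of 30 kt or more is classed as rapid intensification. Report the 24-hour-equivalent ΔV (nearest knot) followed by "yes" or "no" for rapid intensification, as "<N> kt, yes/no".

19 kt, no

V₁: ΔP = 66, V ≈ 5.9 × 66^0.662 ≈ 94.49 kt.
V₂: ΔP = 71, V ≈ 5.9 × 71^0.662 ≈ 99.17 kt.
ΔV over 6 h = 4.68 kt → 24 h equivalent = 4.68 × 24/6 ≈ 18.72 kt.
19 kt < 30 kt ⇒ not rapid intensification.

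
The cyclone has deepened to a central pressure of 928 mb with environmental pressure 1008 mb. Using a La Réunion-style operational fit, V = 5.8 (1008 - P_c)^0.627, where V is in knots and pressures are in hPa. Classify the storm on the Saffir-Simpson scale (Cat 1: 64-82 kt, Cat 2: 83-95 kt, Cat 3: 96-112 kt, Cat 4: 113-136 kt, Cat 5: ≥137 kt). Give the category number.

ΔP = 1008 − 928 = 80 mb.
V ≈ 5.8 × 80^0.627 = 5.8 × 15.60 ≈ 91 kt.
91 kt falls in the Category 2 band.

2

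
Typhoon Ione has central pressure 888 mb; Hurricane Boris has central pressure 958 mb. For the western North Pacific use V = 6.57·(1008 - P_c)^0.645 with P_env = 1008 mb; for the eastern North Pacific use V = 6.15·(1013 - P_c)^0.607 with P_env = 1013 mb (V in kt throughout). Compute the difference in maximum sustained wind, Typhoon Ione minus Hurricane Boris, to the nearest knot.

74 kt

Typhoon Ione: ΔP = 120; V ≈ 6.57 × 120^0.645 ≈ 144.09 kt.
Hurricane Boris: ΔP = 55; V ≈ 6.15 × 55^0.607 ≈ 70.03 kt.
Difference ≈ 144.09 − 70.03 = 74.06 → 74 kt.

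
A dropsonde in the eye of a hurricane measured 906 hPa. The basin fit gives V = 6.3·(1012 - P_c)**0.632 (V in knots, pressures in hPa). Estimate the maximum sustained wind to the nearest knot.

ΔP = 1012 − 906 = 106 hPa.
106^0.632 ≈ 19.054.
V ≈ 6.3 × 19.054 ≈ 120.0 kt.

120 kt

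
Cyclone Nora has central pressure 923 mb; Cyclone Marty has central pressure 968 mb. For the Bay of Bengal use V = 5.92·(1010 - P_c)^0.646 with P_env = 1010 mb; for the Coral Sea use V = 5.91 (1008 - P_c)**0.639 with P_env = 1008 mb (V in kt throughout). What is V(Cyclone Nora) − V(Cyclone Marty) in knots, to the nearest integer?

44 kt

Cyclone Nora: ΔP = 87; V ≈ 5.92 × 87^0.646 ≈ 105.99 kt.
Cyclone Marty: ΔP = 40; V ≈ 5.91 × 40^0.639 ≈ 62.42 kt.
Difference ≈ 105.99 − 62.42 = 43.57 → 44 kt.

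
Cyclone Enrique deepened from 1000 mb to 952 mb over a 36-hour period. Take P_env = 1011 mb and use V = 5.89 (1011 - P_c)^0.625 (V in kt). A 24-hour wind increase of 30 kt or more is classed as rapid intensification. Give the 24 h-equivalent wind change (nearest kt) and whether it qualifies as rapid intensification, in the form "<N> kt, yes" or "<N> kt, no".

33 kt, yes

V₁: ΔP = 11, V ≈ 5.89 × 11^0.625 ≈ 26.36 kt.
V₂: ΔP = 59, V ≈ 5.89 × 59^0.625 ≈ 75.32 kt.
ΔV over 36 h = 48.96 kt → 24 h equivalent = 48.96 × 24/36 ≈ 32.64 kt.
33 kt ≥ 30 kt ⇒ rapid intensification.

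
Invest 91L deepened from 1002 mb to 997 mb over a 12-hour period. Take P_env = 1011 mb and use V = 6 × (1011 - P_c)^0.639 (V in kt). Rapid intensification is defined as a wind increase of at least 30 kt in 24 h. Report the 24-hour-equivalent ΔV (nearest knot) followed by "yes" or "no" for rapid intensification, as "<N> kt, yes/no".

V₁: ΔP = 9, V ≈ 6 × 9^0.639 ≈ 24.43 kt.
V₂: ΔP = 14, V ≈ 6 × 14^0.639 ≈ 32.40 kt.
ΔV over 12 h = 7.97 kt → 24 h equivalent = 7.97 × 24/12 ≈ 15.94 kt.
16 kt < 30 kt ⇒ not rapid intensification.

16 kt, no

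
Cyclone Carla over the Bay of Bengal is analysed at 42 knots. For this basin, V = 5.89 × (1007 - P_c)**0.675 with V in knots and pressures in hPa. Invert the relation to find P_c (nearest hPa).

989 hPa

ΔP = (V / 5.89)^(1/0.675) = (42/5.89)^1.481.
42/5.89 = 7.131; 7.131^1.481 ≈ 18.36 hPa.
P_c = 1007 − 18.36 = 988.64 ≈ 989 hPa.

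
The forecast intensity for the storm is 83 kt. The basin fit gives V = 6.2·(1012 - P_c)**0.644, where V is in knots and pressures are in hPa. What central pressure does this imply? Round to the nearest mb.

ΔP = (V / 6.2)^(1/0.644) = (83/6.2)^1.553.
83/6.2 = 13.387; 13.387^1.553 ≈ 56.17 mb.
P_c = 1012 − 56.17 = 955.83 ≈ 956 mb.

956 mb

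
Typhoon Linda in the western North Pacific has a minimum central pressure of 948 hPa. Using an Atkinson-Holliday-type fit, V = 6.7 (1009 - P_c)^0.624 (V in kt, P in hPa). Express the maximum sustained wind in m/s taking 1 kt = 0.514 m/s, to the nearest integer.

ΔP = 1009 − 948 = 61 hPa.
V ≈ 6.7 × 61^0.624 = 6.7 × 13.003 ≈ 87.121 kt.
87.121 × 0.514 ≈ 44.78 m/s → 45 m/s.

45 m/s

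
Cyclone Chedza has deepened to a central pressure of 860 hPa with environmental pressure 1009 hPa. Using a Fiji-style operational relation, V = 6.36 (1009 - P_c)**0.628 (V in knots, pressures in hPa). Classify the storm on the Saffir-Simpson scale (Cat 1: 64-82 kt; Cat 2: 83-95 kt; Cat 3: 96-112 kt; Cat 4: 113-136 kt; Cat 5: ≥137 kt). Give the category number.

ΔP = 1009 − 860 = 149 hPa.
V ≈ 6.36 × 149^0.628 = 6.36 × 23.16 ≈ 147 kt.
147 kt falls in the Category 5 band.

5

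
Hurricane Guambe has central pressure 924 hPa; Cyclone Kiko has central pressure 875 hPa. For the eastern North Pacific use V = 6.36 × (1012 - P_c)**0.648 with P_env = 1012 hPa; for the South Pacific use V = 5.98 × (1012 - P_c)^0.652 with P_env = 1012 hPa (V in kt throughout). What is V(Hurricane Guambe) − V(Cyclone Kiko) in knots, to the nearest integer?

Hurricane Guambe: ΔP = 88; V ≈ 6.36 × 88^0.648 ≈ 115.74 kt.
Cyclone Kiko: ΔP = 137; V ≈ 5.98 × 137^0.652 ≈ 147.86 kt.
Difference ≈ 115.74 − 147.86 = -32.12 → -32 kt.

-32 kt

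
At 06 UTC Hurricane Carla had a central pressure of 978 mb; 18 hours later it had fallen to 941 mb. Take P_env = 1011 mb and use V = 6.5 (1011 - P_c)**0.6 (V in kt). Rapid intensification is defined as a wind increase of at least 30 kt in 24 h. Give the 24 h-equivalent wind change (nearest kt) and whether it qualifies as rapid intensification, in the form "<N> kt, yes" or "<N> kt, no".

V₁: ΔP = 33, V ≈ 6.5 × 33^0.6 ≈ 52.97 kt.
V₂: ΔP = 70, V ≈ 6.5 × 70^0.6 ≈ 83.17 kt.
ΔV over 18 h = 30.20 kt → 24 h equivalent = 30.20 × 24/18 ≈ 40.27 kt.
40 kt ≥ 30 kt ⇒ rapid intensification.

40 kt, yes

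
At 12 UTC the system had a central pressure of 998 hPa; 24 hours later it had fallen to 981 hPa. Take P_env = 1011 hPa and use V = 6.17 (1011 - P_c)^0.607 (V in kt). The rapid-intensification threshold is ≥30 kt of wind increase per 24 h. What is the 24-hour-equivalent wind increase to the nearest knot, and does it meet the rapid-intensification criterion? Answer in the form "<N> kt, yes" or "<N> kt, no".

V₁: ΔP = 13, V ≈ 6.17 × 13^0.607 ≈ 29.27 kt.
V₂: ΔP = 30, V ≈ 6.17 × 30^0.607 ≈ 48.63 kt.
ΔV over 24 h = 19.36 kt → 24 h equivalent = 19.36 × 24/24 ≈ 19.36 kt.
19 kt < 30 kt ⇒ not rapid intensification.

19 kt, no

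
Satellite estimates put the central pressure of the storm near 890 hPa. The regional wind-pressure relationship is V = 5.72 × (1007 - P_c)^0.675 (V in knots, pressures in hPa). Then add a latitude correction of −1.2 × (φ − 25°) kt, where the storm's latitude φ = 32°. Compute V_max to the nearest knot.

ΔP = 1007 − 890 = 117 hPa.
117^0.675 ≈ 24.890.
V ≈ 5.72 × 24.890 ≈ 142.4 kt.
Latitude correction: −1.2 × (32 − 25) = -8.4 kt.
Corrected V ≈ 134 kt → 134 kt.

134 kt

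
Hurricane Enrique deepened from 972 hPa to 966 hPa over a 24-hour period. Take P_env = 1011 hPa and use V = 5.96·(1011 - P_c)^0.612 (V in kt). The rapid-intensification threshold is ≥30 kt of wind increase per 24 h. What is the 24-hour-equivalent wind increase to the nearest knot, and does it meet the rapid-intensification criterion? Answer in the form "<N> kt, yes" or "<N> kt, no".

V₁: ΔP = 39, V ≈ 5.96 × 39^0.612 ≈ 56.10 kt.
V₂: ΔP = 45, V ≈ 5.96 × 45^0.612 ≈ 61.24 kt.
ΔV over 24 h = 5.14 kt → 24 h equivalent = 5.14 × 24/24 ≈ 5.14 kt.
5 kt < 30 kt ⇒ not rapid intensification.

5 kt, no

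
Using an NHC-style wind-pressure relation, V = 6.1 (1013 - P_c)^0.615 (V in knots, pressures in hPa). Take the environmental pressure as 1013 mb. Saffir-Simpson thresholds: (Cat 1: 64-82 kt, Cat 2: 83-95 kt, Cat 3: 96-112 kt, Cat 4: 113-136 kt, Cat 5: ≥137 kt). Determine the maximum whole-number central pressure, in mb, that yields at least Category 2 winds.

943 mb

Category 2 begins at V = 83 kt.
Required ΔP = (83/6.1)^(1/0.615) = 13.607^1.626 ≈ 69.74 mb.
P_c ≤ 1013 − 69.74 = 943.26, so the highest integer P_c is 943 mb.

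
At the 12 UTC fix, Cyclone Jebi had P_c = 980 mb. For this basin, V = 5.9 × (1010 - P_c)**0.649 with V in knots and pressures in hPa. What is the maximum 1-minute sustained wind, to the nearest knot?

ΔP = 1010 − 980 = 30 mb.
30^0.649 ≈ 9.092.
V ≈ 5.9 × 9.092 ≈ 53.6 kt.

54 kt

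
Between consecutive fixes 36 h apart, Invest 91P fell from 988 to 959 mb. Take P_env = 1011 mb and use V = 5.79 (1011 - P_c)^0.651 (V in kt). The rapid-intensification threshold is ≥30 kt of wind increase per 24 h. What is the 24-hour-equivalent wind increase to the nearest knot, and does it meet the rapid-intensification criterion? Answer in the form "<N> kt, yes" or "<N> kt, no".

V₁: ΔP = 23, V ≈ 5.79 × 23^0.651 ≈ 44.58 kt.
V₂: ΔP = 52, V ≈ 5.79 × 52^0.651 ≈ 75.82 kt.
ΔV over 36 h = 31.24 kt → 24 h equivalent = 31.24 × 24/36 ≈ 20.83 kt.
21 kt < 30 kt ⇒ not rapid intensification.

21 kt, no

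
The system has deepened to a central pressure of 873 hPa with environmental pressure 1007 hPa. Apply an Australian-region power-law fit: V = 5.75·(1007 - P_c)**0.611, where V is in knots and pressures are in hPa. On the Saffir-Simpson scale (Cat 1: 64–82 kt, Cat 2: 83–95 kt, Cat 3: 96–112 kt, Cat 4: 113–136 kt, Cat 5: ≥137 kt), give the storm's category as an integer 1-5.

ΔP = 1007 − 873 = 134 hPa.
V ≈ 5.75 × 134^0.611 = 5.75 × 19.94 ≈ 115 kt.
115 kt falls in the Category 4 band.

4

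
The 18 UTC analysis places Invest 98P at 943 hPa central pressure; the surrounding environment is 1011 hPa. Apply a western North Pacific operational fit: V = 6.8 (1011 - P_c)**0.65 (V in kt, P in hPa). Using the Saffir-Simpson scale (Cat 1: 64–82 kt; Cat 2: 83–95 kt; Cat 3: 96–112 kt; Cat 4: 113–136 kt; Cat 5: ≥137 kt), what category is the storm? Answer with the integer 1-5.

ΔP = 1011 − 943 = 68 hPa.
V ≈ 6.8 × 68^0.65 = 6.8 × 15.53 ≈ 106 kt.
106 kt falls in the Category 3 band.

3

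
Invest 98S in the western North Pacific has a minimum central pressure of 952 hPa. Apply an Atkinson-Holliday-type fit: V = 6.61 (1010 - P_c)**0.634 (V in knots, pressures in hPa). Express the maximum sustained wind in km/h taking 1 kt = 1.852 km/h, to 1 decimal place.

ΔP = 1010 − 952 = 58 hPa.
V ≈ 6.61 × 58^0.634 = 6.61 × 13.122 ≈ 86.739 kt.
86.739 × 1.852 ≈ 160.64 km/h → 160.6 km/h.

160.6 km/h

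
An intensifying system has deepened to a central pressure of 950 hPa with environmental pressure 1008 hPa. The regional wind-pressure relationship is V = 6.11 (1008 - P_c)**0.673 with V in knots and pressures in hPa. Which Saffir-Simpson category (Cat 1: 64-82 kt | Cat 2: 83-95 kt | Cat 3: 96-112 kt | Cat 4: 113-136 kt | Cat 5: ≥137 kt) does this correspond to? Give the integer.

2

ΔP = 1008 − 950 = 58 hPa.
V ≈ 6.11 × 58^0.673 = 6.11 × 15.37 ≈ 94 kt.
94 kt falls in the Category 2 band.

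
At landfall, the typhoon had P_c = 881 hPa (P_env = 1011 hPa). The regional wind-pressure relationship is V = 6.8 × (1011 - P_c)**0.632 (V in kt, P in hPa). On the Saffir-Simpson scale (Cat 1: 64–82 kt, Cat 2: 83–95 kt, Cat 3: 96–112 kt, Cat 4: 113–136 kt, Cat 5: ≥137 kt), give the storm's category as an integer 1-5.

5

ΔP = 1011 − 881 = 130 hPa.
V ≈ 6.8 × 130^0.632 = 6.8 × 21.68 ≈ 147 kt.
147 kt falls in the Category 5 band.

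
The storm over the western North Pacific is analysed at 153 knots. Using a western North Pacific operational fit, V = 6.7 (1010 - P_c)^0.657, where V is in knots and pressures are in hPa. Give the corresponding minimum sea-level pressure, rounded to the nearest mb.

ΔP = (V / 6.7)^(1/0.657) = (153/6.7)^1.522.
153/6.7 = 22.836; 22.836^1.522 ≈ 116.93 mb.
P_c = 1010 − 116.93 = 893.07 ≈ 893 mb.

893 mb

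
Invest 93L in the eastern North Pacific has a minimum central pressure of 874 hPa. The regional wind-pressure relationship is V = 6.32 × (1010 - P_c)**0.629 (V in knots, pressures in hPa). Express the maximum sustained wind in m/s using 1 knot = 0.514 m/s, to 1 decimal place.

71.4 m/s

ΔP = 1010 − 874 = 136 hPa.
V ≈ 6.32 × 136^0.629 = 6.32 × 21.978 ≈ 138.903 kt.
138.903 × 0.514 ≈ 71.40 m/s → 71.4 m/s.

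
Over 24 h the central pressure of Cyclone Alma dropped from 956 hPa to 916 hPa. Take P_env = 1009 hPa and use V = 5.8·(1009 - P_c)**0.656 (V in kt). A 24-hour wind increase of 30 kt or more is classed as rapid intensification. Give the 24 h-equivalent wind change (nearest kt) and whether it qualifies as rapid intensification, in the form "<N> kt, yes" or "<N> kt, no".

35 kt, yes

V₁: ΔP = 53, V ≈ 5.8 × 53^0.656 ≈ 78.44 kt.
V₂: ΔP = 93, V ≈ 5.8 × 93^0.656 ≈ 113.44 kt.
ΔV over 24 h = 35.00 kt → 24 h equivalent = 35.00 × 24/24 ≈ 35.00 kt.
35 kt ≥ 30 kt ⇒ rapid intensification.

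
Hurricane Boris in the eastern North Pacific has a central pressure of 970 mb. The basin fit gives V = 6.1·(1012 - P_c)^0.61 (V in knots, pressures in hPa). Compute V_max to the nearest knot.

60 kt

ΔP = 1012 − 970 = 42 mb.
42^0.61 ≈ 9.776.
V ≈ 6.1 × 9.776 ≈ 59.6 kt.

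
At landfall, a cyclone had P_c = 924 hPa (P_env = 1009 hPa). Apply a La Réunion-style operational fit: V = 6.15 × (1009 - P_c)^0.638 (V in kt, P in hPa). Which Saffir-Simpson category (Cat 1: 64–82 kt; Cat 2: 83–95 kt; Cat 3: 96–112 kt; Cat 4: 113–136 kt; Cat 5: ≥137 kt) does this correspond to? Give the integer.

ΔP = 1009 − 924 = 85 hPa.
V ≈ 6.15 × 85^0.638 = 6.15 × 17.02 ≈ 105 kt.
105 kt falls in the Category 3 band.

3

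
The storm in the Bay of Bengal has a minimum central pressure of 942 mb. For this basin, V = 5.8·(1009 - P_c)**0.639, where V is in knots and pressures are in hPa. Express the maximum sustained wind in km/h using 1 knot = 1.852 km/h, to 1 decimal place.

ΔP = 1009 − 942 = 67 mb.
V ≈ 5.8 × 67^0.639 = 5.8 × 14.685 ≈ 85.171 kt.
85.171 × 1.852 ≈ 157.74 km/h → 157.7 km/h.

157.7 km/h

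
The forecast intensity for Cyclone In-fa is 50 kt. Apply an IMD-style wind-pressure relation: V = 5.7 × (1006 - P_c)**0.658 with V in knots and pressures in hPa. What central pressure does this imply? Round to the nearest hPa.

979 hPa

ΔP = (V / 5.7)^(1/0.658) = (50/5.7)^1.520.
50/5.7 = 8.772; 8.772^1.520 ≈ 27.12 hPa.
P_c = 1006 − 27.12 = 978.88 ≈ 979 hPa.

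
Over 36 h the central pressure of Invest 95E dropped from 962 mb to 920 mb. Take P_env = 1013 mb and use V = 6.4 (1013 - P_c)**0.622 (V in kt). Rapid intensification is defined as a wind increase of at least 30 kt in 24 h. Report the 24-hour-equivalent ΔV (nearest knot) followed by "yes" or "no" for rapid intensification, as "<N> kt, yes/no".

22 kt, no

V₁: ΔP = 51, V ≈ 6.4 × 51^0.622 ≈ 73.84 kt.
V₂: ΔP = 93, V ≈ 6.4 × 93^0.622 ≈ 107.29 kt.
ΔV over 36 h = 33.45 kt → 24 h equivalent = 33.45 × 24/36 ≈ 22.30 kt.
22 kt < 30 kt ⇒ not rapid intensification.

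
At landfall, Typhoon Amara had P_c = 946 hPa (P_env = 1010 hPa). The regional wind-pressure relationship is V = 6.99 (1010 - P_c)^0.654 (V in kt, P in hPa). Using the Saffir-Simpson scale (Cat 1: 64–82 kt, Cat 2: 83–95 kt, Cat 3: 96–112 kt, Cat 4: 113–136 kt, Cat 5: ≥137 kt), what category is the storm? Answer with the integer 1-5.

3

ΔP = 1010 − 946 = 64 hPa.
V ≈ 6.99 × 64^0.654 = 6.99 × 15.18 ≈ 106 kt.
106 kt falls in the Category 3 band.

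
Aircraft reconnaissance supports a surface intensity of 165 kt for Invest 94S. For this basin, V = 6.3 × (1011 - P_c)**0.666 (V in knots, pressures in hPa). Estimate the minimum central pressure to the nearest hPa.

876 hPa

ΔP = (V / 6.3)^(1/0.666) = (165/6.3)^1.502.
165/6.3 = 26.190; 26.190^1.502 ≈ 134.69 hPa.
P_c = 1011 − 134.69 = 876.31 ≈ 876 hPa.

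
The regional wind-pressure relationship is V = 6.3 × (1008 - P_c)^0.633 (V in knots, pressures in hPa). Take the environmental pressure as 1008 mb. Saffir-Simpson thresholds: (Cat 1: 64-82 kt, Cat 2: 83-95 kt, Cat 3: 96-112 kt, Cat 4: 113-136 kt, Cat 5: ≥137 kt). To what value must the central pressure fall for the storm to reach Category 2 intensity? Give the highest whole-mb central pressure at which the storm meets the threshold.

Category 2 begins at V = 83 kt.
Required ΔP = (83/6.3)^(1/0.633) = 13.175^1.580 ≈ 58.74 mb.
P_c ≤ 1008 − 58.74 = 949.26, so the highest integer P_c is 949 mb.

949 mb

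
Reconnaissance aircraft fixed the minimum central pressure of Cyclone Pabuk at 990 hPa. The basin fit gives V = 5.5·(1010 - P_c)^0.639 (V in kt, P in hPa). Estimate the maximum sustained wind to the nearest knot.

ΔP = 1010 − 990 = 20 hPa.
20^0.639 ≈ 6.782.
V ≈ 5.5 × 6.782 ≈ 37.3 kt.

37 kt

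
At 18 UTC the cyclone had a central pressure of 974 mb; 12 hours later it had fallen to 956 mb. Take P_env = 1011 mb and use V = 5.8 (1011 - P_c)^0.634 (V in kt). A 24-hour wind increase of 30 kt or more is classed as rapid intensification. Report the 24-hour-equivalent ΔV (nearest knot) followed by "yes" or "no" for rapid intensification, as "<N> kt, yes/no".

V₁: ΔP = 37, V ≈ 5.8 × 37^0.634 ≈ 57.24 kt.
V₂: ΔP = 55, V ≈ 5.8 × 55^0.634 ≈ 73.59 kt.
ΔV over 12 h = 16.35 kt → 24 h equivalent = 16.35 × 24/12 ≈ 32.70 kt.
33 kt ≥ 30 kt ⇒ rapid intensification.

33 kt, yes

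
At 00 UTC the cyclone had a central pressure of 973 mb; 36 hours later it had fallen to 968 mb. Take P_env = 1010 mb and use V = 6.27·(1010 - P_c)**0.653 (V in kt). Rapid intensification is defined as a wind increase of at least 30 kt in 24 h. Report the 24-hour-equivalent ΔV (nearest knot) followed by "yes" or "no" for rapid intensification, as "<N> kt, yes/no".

V₁: ΔP = 37, V ≈ 6.27 × 37^0.653 ≈ 66.27 kt.
V₂: ΔP = 42, V ≈ 6.27 × 42^0.653 ≈ 71.99 kt.
ΔV over 36 h = 5.72 kt → 24 h equivalent = 5.72 × 24/36 ≈ 3.81 kt.
4 kt < 30 kt ⇒ not rapid intensification.

4 kt, no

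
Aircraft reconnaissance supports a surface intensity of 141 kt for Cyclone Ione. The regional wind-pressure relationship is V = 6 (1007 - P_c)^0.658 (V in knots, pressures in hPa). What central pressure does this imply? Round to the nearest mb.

886 mb

ΔP = (V / 6)^(1/0.658) = (141/6)^1.520.
141/6 = 23.500; 23.500^1.520 ≈ 121.25 mb.
P_c = 1007 − 121.25 = 885.75 ≈ 886 mb.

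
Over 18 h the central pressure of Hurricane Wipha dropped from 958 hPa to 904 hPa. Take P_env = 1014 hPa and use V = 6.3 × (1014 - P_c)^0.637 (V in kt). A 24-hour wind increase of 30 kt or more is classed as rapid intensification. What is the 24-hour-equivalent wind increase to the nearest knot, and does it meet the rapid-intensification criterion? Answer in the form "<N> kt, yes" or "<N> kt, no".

V₁: ΔP = 56, V ≈ 6.3 × 56^0.637 ≈ 81.83 kt.
V₂: ΔP = 110, V ≈ 6.3 × 110^0.637 ≈ 125.81 kt.
ΔV over 18 h = 43.98 kt → 24 h equivalent = 43.98 × 24/18 ≈ 58.64 kt.
59 kt ≥ 30 kt ⇒ rapid intensification.

59 kt, yes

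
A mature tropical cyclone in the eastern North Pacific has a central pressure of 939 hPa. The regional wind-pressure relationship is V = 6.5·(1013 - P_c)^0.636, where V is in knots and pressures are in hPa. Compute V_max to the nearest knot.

ΔP = 1013 − 939 = 74 hPa.
74^0.636 ≈ 15.447.
V ≈ 6.5 × 15.447 ≈ 100.4 kt.

100 kt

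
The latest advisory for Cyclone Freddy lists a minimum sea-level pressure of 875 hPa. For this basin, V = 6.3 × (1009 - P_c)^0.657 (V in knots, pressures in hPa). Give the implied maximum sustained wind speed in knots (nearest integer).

157 kt

ΔP = 1009 − 875 = 134 hPa.
134^0.657 ≈ 24.975.
V ≈ 6.3 × 24.975 ≈ 157.3 kt.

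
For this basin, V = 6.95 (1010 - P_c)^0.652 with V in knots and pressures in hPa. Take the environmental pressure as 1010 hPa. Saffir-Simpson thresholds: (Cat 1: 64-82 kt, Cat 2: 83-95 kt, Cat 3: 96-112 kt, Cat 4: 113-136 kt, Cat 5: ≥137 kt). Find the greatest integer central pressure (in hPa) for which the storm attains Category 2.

Category 2 begins at V = 83 kt.
Required ΔP = (83/6.95)^(1/0.652) = 11.942^1.534 ≈ 44.87 hPa.
P_c ≤ 1010 − 44.87 = 965.13, so the highest integer P_c is 965 hPa.

965 hPa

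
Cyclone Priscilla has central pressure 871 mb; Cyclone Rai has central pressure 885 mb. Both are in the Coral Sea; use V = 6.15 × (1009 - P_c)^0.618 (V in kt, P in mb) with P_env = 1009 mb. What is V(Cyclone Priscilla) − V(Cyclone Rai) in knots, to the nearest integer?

Cyclone Priscilla: ΔP = 138; V ≈ 6.15 × 138^0.618 ≈ 129.22 kt.
Cyclone Rai: ΔP = 124; V ≈ 6.15 × 124^0.618 ≈ 120.95 kt.
Difference ≈ 129.22 − 120.95 = 8.27 → 8 kt.

8 kt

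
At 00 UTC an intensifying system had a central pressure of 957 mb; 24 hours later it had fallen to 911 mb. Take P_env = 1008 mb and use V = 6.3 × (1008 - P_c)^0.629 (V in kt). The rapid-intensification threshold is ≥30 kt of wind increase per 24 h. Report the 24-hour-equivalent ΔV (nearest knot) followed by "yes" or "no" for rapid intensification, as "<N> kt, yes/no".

37 kt, yes

V₁: ΔP = 51, V ≈ 6.3 × 51^0.629 ≈ 74.71 kt.
V₂: ΔP = 97, V ≈ 6.3 × 97^0.629 ≈ 111.95 kt.
ΔV over 24 h = 37.24 kt → 24 h equivalent = 37.24 × 24/24 ≈ 37.24 kt.
37 kt ≥ 30 kt ⇒ rapid intensification.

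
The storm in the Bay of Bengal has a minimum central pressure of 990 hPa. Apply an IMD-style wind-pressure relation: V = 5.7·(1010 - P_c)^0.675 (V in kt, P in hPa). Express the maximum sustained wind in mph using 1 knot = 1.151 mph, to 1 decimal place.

49.6 mph

ΔP = 1010 − 990 = 20 hPa.
V ≈ 5.7 × 20^0.675 = 5.7 × 7.554 ≈ 43.060 kt.
43.060 × 1.151 ≈ 49.56 mph → 49.6 mph.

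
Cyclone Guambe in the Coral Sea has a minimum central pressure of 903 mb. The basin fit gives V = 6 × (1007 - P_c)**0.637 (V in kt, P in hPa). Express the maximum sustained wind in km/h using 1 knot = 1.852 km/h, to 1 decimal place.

ΔP = 1007 − 903 = 104 mb.
V ≈ 6 × 104^0.637 = 6 × 19.269 ≈ 115.612 kt.
115.612 × 1.852 ≈ 214.11 km/h → 214.1 km/h.

214.1 km/h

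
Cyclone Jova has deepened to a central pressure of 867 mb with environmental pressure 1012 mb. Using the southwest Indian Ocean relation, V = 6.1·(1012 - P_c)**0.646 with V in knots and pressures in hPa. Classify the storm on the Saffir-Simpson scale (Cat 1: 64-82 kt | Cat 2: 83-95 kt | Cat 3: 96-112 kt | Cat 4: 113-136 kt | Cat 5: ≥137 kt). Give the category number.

5

ΔP = 1012 − 867 = 145 mb.
V ≈ 6.1 × 145^0.646 = 6.1 × 24.90 ≈ 152 kt.
152 kt falls in the Category 5 band.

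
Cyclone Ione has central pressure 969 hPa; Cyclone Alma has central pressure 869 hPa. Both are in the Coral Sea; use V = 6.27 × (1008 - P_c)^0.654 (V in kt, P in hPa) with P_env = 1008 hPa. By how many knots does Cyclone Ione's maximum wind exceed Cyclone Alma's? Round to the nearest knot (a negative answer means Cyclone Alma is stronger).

-89 kt

Cyclone Ione: ΔP = 39; V ≈ 6.27 × 39^0.654 ≈ 68.84 kt.
Cyclone Alma: ΔP = 139; V ≈ 6.27 × 139^0.654 ≈ 158.05 kt.
Difference ≈ 68.84 − 158.05 = -89.21 → -89 kt.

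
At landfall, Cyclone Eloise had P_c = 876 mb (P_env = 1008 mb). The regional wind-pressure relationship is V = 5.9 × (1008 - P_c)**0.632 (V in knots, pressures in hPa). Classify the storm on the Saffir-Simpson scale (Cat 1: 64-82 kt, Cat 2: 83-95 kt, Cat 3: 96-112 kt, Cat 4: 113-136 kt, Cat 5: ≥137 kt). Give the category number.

ΔP = 1008 − 876 = 132 mb.
V ≈ 5.9 × 132^0.632 = 5.9 × 21.89 ≈ 129 kt.
129 kt falls in the Category 4 band.

4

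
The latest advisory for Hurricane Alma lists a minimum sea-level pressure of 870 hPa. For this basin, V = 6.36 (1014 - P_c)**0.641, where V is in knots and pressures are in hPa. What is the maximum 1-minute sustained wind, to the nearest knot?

154 kt

ΔP = 1014 − 870 = 144 hPa.
144^0.641 ≈ 24.183.
V ≈ 6.36 × 24.183 ≈ 153.8 kt.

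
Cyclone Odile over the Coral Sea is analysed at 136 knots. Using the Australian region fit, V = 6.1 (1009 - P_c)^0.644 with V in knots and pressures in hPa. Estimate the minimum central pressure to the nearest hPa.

885 hPa

ΔP = (V / 6.1)^(1/0.644) = (136/6.1)^1.553.
136/6.1 = 22.295; 22.295^1.553 ≈ 124.02 hPa.
P_c = 1009 − 124.02 = 884.98 ≈ 885 hPa.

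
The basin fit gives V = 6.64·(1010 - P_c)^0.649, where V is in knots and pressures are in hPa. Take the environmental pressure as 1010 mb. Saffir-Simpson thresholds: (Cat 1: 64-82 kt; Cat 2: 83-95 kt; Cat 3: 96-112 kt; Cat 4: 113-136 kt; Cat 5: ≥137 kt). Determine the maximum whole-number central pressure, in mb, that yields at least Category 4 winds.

Category 4 begins at V = 113 kt.
Required ΔP = (113/6.64)^(1/0.649) = 17.018^1.541 ≈ 78.82 mb.
P_c ≤ 1010 − 78.82 = 931.18, so the highest integer P_c is 931 mb.

931 mb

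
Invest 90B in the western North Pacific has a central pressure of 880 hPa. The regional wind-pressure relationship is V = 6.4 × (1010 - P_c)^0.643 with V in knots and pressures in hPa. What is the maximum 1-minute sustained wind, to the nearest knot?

ΔP = 1010 − 880 = 130 hPa.
130^0.643 ≈ 22.870.
V ≈ 6.4 × 22.870 ≈ 146.4 kt.

146 kt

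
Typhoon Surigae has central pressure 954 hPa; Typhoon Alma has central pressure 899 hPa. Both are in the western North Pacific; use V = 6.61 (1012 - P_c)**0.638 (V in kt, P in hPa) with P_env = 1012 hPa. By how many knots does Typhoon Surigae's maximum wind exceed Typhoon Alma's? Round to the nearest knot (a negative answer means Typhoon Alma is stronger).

-47 kt

Typhoon Surigae: ΔP = 58; V ≈ 6.61 × 58^0.638 ≈ 88.16 kt.
Typhoon Alma: ΔP = 113; V ≈ 6.61 × 113^0.638 ≈ 134.92 kt.
Difference ≈ 88.16 − 134.92 = -46.76 → -47 kt.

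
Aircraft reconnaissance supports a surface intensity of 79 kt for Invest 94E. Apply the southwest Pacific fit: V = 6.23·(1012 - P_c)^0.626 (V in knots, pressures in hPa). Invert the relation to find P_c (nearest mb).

ΔP = (V / 6.23)^(1/0.626) = (79/6.23)^1.597.
79/6.23 = 12.681; 12.681^1.597 ≈ 57.84 mb.
P_c = 1012 − 57.84 = 954.16 ≈ 954 mb.

954 mb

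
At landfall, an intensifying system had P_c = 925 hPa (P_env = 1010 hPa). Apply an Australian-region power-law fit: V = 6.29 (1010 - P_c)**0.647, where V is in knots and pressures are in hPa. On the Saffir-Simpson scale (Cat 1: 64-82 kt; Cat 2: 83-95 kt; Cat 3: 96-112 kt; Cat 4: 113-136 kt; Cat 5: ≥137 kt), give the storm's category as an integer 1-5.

3

ΔP = 1010 − 925 = 85 hPa.
V ≈ 6.29 × 85^0.647 = 6.29 × 17.71 ≈ 111 kt.
111 kt falls in the Category 3 band.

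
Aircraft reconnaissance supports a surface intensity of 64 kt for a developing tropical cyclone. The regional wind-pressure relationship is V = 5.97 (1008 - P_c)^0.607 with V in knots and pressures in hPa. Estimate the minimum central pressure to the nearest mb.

958 mb

ΔP = (V / 5.97)^(1/0.607) = (64/5.97)^1.647.
64/5.97 = 10.720; 10.720^1.647 ≈ 49.80 mb.
P_c = 1008 − 49.80 = 958.20 ≈ 958 mb.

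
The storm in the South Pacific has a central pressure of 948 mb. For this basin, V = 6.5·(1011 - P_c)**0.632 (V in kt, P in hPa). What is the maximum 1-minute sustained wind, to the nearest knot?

ΔP = 1011 − 948 = 63 mb.
63^0.632 ≈ 13.715.
V ≈ 6.5 × 13.715 ≈ 89.1 kt.

89 kt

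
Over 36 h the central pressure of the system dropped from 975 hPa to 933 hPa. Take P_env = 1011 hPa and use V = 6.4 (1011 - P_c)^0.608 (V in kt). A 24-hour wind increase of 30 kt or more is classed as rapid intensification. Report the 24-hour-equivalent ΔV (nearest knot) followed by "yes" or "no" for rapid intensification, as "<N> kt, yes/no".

V₁: ΔP = 36, V ≈ 6.4 × 36^0.608 ≈ 56.55 kt.
V₂: ΔP = 78, V ≈ 6.4 × 78^0.608 ≈ 90.48 kt.
ΔV over 36 h = 33.93 kt → 24 h equivalent = 33.93 × 24/36 ≈ 22.62 kt.
23 kt < 30 kt ⇒ not rapid intensification.

23 kt, no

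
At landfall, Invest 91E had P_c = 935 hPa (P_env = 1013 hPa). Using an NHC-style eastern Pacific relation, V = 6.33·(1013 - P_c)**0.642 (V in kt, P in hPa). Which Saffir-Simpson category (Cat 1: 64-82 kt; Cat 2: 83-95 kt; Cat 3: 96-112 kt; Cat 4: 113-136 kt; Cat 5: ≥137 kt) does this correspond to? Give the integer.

3

ΔP = 1013 − 935 = 78 hPa.
V ≈ 6.33 × 78^0.642 = 6.33 × 16.40 ≈ 104 kt.
104 kt falls in the Category 3 band.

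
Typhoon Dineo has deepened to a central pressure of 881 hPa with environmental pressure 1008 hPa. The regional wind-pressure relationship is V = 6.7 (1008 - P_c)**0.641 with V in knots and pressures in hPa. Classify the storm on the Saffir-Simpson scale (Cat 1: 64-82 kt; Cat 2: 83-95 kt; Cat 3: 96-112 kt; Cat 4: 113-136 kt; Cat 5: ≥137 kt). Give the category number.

ΔP = 1008 − 881 = 127 hPa.
V ≈ 6.7 × 127^0.641 = 6.7 × 22.31 ≈ 149 kt.
149 kt falls in the Category 5 band.

5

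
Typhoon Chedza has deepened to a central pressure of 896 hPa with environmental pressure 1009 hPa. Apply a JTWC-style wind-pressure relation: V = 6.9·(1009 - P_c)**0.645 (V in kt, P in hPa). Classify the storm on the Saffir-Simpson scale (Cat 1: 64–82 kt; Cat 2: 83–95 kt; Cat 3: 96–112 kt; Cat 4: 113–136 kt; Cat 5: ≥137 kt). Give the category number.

5

ΔP = 1009 − 896 = 113 hPa.
V ≈ 6.9 × 113^0.645 = 6.9 × 21.10 ≈ 146 kt.
146 kt falls in the Category 5 band.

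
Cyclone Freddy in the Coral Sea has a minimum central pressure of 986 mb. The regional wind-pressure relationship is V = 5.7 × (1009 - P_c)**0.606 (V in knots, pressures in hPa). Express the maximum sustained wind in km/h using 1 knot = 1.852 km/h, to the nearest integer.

71 km/h

ΔP = 1009 − 986 = 23 mb.
V ≈ 5.7 × 23^0.606 = 5.7 × 6.687 ≈ 38.114 kt.
38.114 × 1.852 ≈ 70.59 km/h → 71 km/h.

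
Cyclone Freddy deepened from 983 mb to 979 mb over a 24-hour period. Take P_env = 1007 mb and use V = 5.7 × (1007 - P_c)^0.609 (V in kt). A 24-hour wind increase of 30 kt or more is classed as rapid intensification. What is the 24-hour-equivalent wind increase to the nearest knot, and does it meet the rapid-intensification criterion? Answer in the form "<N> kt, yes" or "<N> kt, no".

V₁: ΔP = 24, V ≈ 5.7 × 24^0.609 ≈ 39.48 kt.
V₂: ΔP = 28, V ≈ 5.7 × 28^0.609 ≈ 43.37 kt.
ΔV over 24 h = 3.89 kt → 24 h equivalent = 3.89 × 24/24 ≈ 3.89 kt.
4 kt < 30 kt ⇒ not rapid intensification.

4 kt, no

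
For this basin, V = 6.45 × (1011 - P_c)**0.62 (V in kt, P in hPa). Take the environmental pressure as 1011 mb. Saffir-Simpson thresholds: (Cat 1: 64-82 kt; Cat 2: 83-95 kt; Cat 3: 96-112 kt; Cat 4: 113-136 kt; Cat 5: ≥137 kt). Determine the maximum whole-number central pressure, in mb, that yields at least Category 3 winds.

933 mb

Category 3 begins at V = 96 kt.
Required ΔP = (96/6.45)^(1/0.62) = 14.884^1.613 ≈ 77.89 mb.
P_c ≤ 1011 − 77.89 = 933.11, so the highest integer P_c is 933 mb.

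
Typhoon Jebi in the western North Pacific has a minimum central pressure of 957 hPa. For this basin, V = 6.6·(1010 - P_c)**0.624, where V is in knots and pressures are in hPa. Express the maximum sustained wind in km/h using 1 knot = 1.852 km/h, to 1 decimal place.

145.6 km/h

ΔP = 1010 − 957 = 53 hPa.
V ≈ 6.6 × 53^0.624 = 6.6 × 11.911 ≈ 78.613 kt.
78.613 × 1.852 ≈ 145.59 km/h → 145.6 km/h.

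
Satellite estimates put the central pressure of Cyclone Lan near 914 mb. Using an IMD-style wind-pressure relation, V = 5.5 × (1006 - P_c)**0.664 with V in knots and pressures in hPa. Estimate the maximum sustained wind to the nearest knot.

111 kt

ΔP = 1006 − 914 = 92 mb.
92^0.664 ≈ 20.135.
V ≈ 5.5 × 20.135 ≈ 110.7 kt.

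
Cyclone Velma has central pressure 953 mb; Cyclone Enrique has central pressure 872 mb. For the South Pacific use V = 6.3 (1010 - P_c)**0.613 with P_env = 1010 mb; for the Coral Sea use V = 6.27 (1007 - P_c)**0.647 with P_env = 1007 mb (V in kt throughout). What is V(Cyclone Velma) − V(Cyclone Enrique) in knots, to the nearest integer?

-75 kt

Cyclone Velma: ΔP = 57; V ≈ 6.3 × 57^0.613 ≈ 75.11 kt.
Cyclone Enrique: ΔP = 135; V ≈ 6.27 × 135^0.647 ≈ 149.83 kt.
Difference ≈ 75.11 − 149.83 = -74.72 → -75 kt.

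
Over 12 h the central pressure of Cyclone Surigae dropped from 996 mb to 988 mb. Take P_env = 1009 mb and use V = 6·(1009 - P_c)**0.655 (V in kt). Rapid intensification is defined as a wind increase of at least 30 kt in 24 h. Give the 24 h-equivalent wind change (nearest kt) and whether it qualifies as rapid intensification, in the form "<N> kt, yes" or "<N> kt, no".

24 kt, no

V₁: ΔP = 13, V ≈ 6 × 13^0.655 ≈ 32.19 kt.
V₂: ΔP = 21, V ≈ 6 × 21^0.655 ≈ 44.08 kt.
ΔV over 12 h = 11.89 kt → 24 h equivalent = 11.89 × 24/12 ≈ 23.78 kt.
24 kt < 30 kt ⇒ not rapid intensification.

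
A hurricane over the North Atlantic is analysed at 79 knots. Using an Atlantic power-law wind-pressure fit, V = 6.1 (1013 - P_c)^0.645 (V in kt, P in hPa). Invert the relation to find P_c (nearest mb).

ΔP = (V / 6.1)^(1/0.645) = (79/6.1)^1.550.
79/6.1 = 12.951; 12.951^1.550 ≈ 53.03 mb.
P_c = 1013 − 53.03 = 959.97 ≈ 960 mb.

960 mb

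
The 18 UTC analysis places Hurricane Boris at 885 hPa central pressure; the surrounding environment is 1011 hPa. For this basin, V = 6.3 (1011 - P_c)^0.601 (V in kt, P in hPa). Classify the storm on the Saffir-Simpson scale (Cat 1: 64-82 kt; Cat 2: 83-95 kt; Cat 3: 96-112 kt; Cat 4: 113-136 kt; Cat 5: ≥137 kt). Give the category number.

4

ΔP = 1011 − 885 = 126 hPa.
V ≈ 6.3 × 126^0.601 = 6.3 × 18.29 ≈ 115 kt.
115 kt falls in the Category 4 band.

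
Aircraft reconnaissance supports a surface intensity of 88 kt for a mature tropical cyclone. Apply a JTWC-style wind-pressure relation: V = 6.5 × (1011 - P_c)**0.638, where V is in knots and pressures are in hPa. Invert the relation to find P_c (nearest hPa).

ΔP = (V / 6.5)^(1/0.638) = (88/6.5)^1.567.
88/6.5 = 13.538; 13.538^1.567 ≈ 59.38 hPa.
P_c = 1011 − 59.38 = 951.62 ≈ 952 hPa.

952 hPa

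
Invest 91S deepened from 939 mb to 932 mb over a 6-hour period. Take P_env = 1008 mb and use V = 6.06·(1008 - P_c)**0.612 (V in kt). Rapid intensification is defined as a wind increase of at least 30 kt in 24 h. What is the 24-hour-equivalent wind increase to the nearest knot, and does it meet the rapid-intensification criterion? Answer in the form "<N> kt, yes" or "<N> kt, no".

20 kt, no

V₁: ΔP = 69, V ≈ 6.06 × 69^0.612 ≈ 80.88 kt.
V₂: ΔP = 76, V ≈ 6.06 × 76^0.612 ≈ 85.81 kt.
ΔV over 6 h = 4.93 kt → 24 h equivalent = 4.93 × 24/6 ≈ 19.72 kt.
20 kt < 30 kt ⇒ not rapid intensification.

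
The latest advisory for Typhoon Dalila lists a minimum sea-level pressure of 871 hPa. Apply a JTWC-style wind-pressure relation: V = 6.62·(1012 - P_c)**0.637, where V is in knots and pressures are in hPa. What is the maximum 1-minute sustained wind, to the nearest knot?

ΔP = 1012 − 871 = 141 hPa.
141^0.637 ≈ 23.391.
V ≈ 6.62 × 23.391 ≈ 154.8 kt.

155 kt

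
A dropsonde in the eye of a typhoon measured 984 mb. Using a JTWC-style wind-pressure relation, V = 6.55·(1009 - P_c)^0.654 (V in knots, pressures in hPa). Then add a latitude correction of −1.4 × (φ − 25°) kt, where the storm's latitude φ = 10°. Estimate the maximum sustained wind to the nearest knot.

ΔP = 1009 − 984 = 25 mb.
25^0.654 ≈ 8.208.
V ≈ 6.55 × 8.208 ≈ 53.8 kt.
Latitude correction: −1.4 × (10 − 25) = 21 kt.
Corrected V ≈ 74.8 kt → 75 kt.

75 kt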